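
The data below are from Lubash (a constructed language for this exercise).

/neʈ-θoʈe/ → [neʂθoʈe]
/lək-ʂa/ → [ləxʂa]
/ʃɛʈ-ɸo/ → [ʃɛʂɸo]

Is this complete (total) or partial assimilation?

Comparing underlying and surface forms, /ʈ/ → [ʂ] is the alternation; the neighbouring /θ/ is constant.
/ʈ/ is a stop while /θ/ is a fricative; the output [ʂ] is a fricative, matching the trigger — so the feature that spreads is manner.
Place and voice are unchanged, so the assimilation is partial, not total.
The same holds elsewhere in the data: /k/ → [x] before /ʂ/ (stop → fricative, matching a fricative); /ʈ/ → [ʂ] before /ɸ/ (stop → fricative, matching a fricative) — only manner changes, and always toward the following segment.

partial assimilation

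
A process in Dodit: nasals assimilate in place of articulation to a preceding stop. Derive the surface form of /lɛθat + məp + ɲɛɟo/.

[lɛθatnəpmɛɟo]

/m/ is a voiced bilabial nasal. The preceding trigger /t/ is alveolar, so /m/ must become alveolar as well.
A voiced alveolar nasal is [n], so the surface segment is [n].
At the second juncture, /ɲ/ likewise becomes [m] adjacent to /p/.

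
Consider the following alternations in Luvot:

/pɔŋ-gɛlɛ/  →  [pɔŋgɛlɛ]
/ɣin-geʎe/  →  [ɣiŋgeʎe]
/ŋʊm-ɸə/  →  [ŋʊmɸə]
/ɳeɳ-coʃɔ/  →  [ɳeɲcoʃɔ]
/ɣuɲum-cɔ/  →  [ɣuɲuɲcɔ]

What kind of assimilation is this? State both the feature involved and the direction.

Underlying /n/ is realised as [ŋ] next to /g/; /g/ itself does not change.
/n/ is alveolar while /g/ is velar; the output [ŋ] is velar, matching the trigger — so the feature that spreads is place.
Manner and voice are unchanged, so the assimilation is partial, not total.
The same holds elsewhere in the data: /ɳ/ → [ɲ] before /c/ (retroflex → palatal, matching palatal); /m/ → [ɲ] before /c/ (bilabial → palatal, matching palatal) — only place changes, and always toward the following segment.
No alternation appears in [pɔŋgɛlɛ], [ŋʊmɸə]: there the adjacent consonants already agree in place (/ŋ/ and /g/ are both velar; /m/ and /ɸ/ are both bilabial), so these forms are consistent with the same rule.
Since the segment that changes precedes the conditioning segment, the assimilation is regressive.

regressive place assimilation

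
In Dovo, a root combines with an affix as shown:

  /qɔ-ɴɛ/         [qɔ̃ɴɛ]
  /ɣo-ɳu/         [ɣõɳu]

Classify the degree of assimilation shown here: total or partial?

The vowel /ɔ/ surfaces as nasalised [ɔ̃] next to the following nasal /ɴ/ — it has acquired the [+nasal] feature of its neighbour.
Likewise in the remaining data: /o/ → [õ] before /ɳ/ — each time a vowel is nasalised next to a following nasal.

partial assimilation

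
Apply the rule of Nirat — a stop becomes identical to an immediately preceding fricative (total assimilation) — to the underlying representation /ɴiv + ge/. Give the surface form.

/g/ is the segment targeted by the rule; it sits immediately after /v/, so it assimilates completely and surfaces as [v].

[ɴivve]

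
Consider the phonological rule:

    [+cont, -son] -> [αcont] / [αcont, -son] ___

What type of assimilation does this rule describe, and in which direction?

progressive manner assimilation

The rule copies [cont] (continuancy) from the environment onto the target fricatives; since [±cont] encodes the stop/fricative manner contrast, the assimilating dimension is manner.
Since the environment is written before the underscore, the trigger precedes the target; the direction is progressive.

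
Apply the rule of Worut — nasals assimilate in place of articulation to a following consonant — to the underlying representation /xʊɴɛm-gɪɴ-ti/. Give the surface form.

The rule targets /m/ (voiced bilabial nasal), which sits before the trigger /g/ (velar).
A voiced velar nasal is [ŋ], so the surface segment is [ŋ].
At the second juncture, /ɴ/ likewise becomes [n] adjacent to /t/.

[xʊɴɛŋgɪnti]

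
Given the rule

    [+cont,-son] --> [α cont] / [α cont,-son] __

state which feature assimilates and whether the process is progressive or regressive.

progressive manner assimilation

The shared variable α links the value of [cont] on the target to that of the neighbouring obstruent. [cont] distinguishes stops from fricatives — a manner-of-articulation feature — so this is manner assimilation.
Since the environment is written before the underscore, the trigger precedes the target; the direction is progressive.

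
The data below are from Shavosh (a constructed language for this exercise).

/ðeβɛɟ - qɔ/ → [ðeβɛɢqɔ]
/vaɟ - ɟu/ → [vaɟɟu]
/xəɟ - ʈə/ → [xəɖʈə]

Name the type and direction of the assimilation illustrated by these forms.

Underlying /ɟ/ is realised as [ɢ] next to /q/; /q/ itself does not change.
/ɟ/ is palatal while /q/ is uvular; the output [ɢ] is uvular, matching the trigger — so the feature that spreads is place.
Manner and voice are unchanged, so the assimilation is partial, not total.
The same holds elsewhere in the data: /ɟ/ → [ɖ] before /ʈ/ (palatal → retroflex, matching retroflex) — only place changes, and always toward the following segment.
No alternation appears in [vaɟɟu]: there the adjacent consonants already agree in place (/ɟ/ and /ɟ/ are both palatal), so this form is consistent with the same rule.
Since the segment that changes precedes the conditioning segment, the assimilation is regressive.

regressive place assimilation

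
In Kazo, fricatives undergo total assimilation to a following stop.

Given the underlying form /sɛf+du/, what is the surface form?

[sɛddu]

/f/ is the segment targeted by the rule; it sits immediately before /d/, so it assimilates completely and surfaces as [d].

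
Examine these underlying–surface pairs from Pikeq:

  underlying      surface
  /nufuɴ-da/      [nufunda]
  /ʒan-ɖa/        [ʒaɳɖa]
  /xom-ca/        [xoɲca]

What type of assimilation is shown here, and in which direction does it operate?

regressive place assimilation

Underlying /ɴ/ is realised as [n] next to /d/; /d/ itself does not change.
/ɴ/ is uvular while /d/ is alveolar; the output [n] is alveolar, matching the trigger — so the feature that spreads is place.
Manner and voice are unchanged, so the assimilation is partial, not total.
The same holds elsewhere in the data: /n/ → [ɳ] before /ɖ/ (alveolar → retroflex, matching retroflex); /m/ → [ɲ] before /c/ (bilabial → palatal, matching palatal) — only place changes, and always toward the following segment.
The trigger is the following segment, so the direction is regressive (anticipatory).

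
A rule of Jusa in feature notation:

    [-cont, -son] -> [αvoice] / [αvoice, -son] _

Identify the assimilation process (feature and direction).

progressive voicing assimilation

The shared variable α links the value of [voice] on the target to the same value on the neighbouring segment, so voicing is the feature that assimilates.
The conditioning segment sits to the left of the focus bar, meaning the trigger precedes the segment that changes — progressive assimilation.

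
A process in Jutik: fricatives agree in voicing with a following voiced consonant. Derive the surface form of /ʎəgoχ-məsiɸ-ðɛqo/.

[ʎəgoʁməsiβðɛqo]

/χ/ is a voiceless uvular fricative. The following trigger /m/ is voiced, so /χ/ must become voiced as well.
The voiced uvular fricative is [ʁ], so /χ/ → [ʁ].
The same rule applies at the second boundary: /ɸ/ → [β] next to /ð/.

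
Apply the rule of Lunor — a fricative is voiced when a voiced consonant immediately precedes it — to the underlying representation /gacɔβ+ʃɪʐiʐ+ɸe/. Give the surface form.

[gacɔβʒɪʐiʐβe]

/ʃ/ is a voiceless postalveolar fricative. The preceding trigger /β/ is voiced, so /ʃ/ must become voiced as well.
A voiced postalveolar fricative is [ʒ], so the surface segment is [ʒ].
The same rule applies at the second boundary: /ɸ/ → [β] next to /ʐ/.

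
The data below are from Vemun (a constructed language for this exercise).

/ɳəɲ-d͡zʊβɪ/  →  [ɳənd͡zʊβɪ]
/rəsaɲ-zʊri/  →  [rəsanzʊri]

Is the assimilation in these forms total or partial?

partial assimilation

Underlying /ɲ/ is realised as [n] next to /d͡z/; /d͡z/ itself does not change.
The change palatal → alveolar matches the place of the following /d͡z/, identifying this as place assimilation.
Manner and voice are unchanged, so the assimilation is partial, not total.
The other alternating form patterns the same way: /ɲ/ → [n] before /z/ (palatal → alveolar, matching alveolar) — only place changes, and always toward the following segment.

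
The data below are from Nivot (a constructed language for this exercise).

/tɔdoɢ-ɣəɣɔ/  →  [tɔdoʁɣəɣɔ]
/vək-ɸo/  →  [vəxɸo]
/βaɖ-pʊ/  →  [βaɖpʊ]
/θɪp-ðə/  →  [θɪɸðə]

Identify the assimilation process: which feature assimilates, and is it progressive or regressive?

Underlying /ɢ/ is realised as [ʁ] next to /ɣ/; /ɣ/ itself does not change.
/ɢ/ is a stop while /ɣ/ is a fricative; the output [ʁ] is a fricative, matching the trigger — so the feature that spreads is manner.
Place and voice are unchanged, so the assimilation is partial, not total.
Checking the remaining alternations: /k/ → [x] before /ɸ/ (stop → fricative, matching a fricative); /p/ → [ɸ] before /ð/ (stop → fricative, matching a fricative) — only manner changes, and always toward the following segment.
Nothing changes in [βaɖpʊ]: there the adjacent consonants already agree in manner (/ɖ/ and /p/ are both stops), so this form is consistent with the same rule.
The trigger is the following segment, so the direction is regressive (anticipatory).

regressive manner assimilation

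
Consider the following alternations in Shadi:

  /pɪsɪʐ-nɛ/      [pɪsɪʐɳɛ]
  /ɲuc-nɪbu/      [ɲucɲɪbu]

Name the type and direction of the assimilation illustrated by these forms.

Comparing underlying and surface forms, /n/ → [ɳ] is the alternation; the neighbouring /ʐ/ is constant.
/n/ is alveolar while /ʐ/ is retroflex; the output [ɳ] is retroflex, matching the trigger — so the feature that spreads is place.
Manner and voice are unchanged, so the assimilation is partial, not total.
Checking the remaining alternation: /n/ → [ɲ] after /c/ (alveolar → palatal, matching palatal) — only place changes, and always toward the preceding segment.
Since the segment that changes follows the conditioning segment, the assimilation is progressive.

progressive place assimilation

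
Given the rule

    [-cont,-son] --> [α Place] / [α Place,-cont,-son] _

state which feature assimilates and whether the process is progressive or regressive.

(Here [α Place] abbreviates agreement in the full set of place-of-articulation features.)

progressive place assimilation

The shared variable α links the value of the place features (abbreviated [Place]) on the target to the same value on the neighbouring segment, so place is the feature that assimilates.
Since the environment is written before the underscore, the trigger precedes the target; the direction is progressive.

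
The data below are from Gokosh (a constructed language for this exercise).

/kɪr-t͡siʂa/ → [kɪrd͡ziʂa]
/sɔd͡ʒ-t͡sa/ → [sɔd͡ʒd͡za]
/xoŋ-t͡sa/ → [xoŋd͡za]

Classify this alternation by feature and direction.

progressive voicing assimilation

Underlying /t͡s/ is realised as [d͡z] next to /r/; /r/ itself does not change.
The change voiceless → voiced matches the voicing of the preceding /r/, identifying this as voicing assimilation.
Place and manner are unchanged, so the assimilation is partial, not total.
The other alternating forms pattern the same way: /t͡s/ → [d͡z] after /d͡ʒ/ (voiceless → voiced, matching voiced); /t͡s/ → [d͡z] after /ŋ/ (voiceless → voiced, matching voiced) — only voicing changes, and always toward the preceding segment.
The trigger is the preceding segment, so the direction is progressive (perseverative).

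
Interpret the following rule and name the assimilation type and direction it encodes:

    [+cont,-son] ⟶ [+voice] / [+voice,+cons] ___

The structural change is [+voice], and the conditioning segment [+voice,+cons] (a voiced consonant) is itself voiced, so the target comes to share the voicing of its neighbour — voicing assimilation.
Since the environment is written before the underscore, the trigger precedes the target; the direction is progressive.

progressive voicing assimilation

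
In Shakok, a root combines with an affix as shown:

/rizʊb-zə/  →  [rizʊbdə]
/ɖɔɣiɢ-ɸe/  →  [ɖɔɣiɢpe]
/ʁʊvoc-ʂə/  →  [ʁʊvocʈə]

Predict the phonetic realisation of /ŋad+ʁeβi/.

[ŋadɢeβi]

The data show progressive manner assimilation: /z/ → [d] after /b/; /ɸ/ → [p] after /ɢ/; /ʂ/ → [ʈ] after /c/. In each pair only manner changes, matching the preceding consonant, while place and voice stay constant.
/ʁ/ is a voiced uvular fricative. The preceding trigger /d/ is a stop, so /ʁ/ must become a stop as well.
The voiced uvular stop is [ɢ], so /ʁ/ → [ɢ].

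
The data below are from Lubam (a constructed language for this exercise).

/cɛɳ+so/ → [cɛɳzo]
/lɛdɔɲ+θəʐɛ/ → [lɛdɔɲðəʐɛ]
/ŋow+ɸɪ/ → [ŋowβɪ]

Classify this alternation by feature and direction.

Comparing underlying and surface forms, /s/ → [z] is the alternation; the neighbouring /ɳ/ is constant.
The change voiceless → voiced matches the voicing of the preceding /ɳ/, identifying this as voicing assimilation.
Place and manner are unchanged, so the assimilation is partial, not total.
Checking the remaining alternations: /θ/ → [ð] after /ɲ/ (voiceless → voiced, matching voiced); /ɸ/ → [β] after /w/ (voiceless → voiced, matching voiced) — only voicing changes, and always toward the preceding segment.
Since the segment that changes follows the conditioning segment, the assimilation is progressive.

progressive voicing assimilation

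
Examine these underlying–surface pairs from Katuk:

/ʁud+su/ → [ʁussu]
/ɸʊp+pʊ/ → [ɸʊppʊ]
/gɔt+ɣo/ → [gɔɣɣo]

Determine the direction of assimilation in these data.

regressive

The segment that alternates is /d/, which surfaces as [s] when adjacent to /s/.
The output [s] is identical to the trigger /s/ — every feature (place, manner, voicing) has been copied — so this is total assimilation.
The other form behaves the same way: /t/ → [ɣ] before /ɣ/ — in each case the output is a copy of the following consonant.
In [ɸʊppʊ] the two consonants at the boundary are already identical (/p/ + /p/), so the rule applies vacuously and nothing changes.
Since the segment that changes precedes the conditioning segment, the assimilation is regressive.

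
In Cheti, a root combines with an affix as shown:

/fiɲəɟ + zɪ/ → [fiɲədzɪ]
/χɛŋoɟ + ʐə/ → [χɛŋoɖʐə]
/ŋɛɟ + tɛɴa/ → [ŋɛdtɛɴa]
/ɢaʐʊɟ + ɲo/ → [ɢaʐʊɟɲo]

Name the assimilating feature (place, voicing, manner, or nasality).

Underlying /ɟ/ is realised as [d] next to /z/; /z/ itself does not change.
/ɟ/ is palatal while /z/ is alveolar; the output [d] is alveolar, matching the trigger — so the feature that spreads is place.
The same holds elsewhere in the data: /ɟ/ → [ɖ] before /ʐ/ (palatal → retroflex, matching retroflex); /ɟ/ → [d] before /t/ (palatal → alveolar, matching alveolar) — only place changes, and always toward the following segment.
No alternation appears in [ɢaʐʊɟɲo]: there the adjacent consonants already agree in place (/ɟ/ and /ɲ/ are both palatal), so this form is consistent with the same rule.

place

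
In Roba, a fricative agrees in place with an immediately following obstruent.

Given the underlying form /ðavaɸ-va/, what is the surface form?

[ðavafva]

The rule targets /ɸ/ (voiceless bilabial fricative), which sits before the trigger /v/ (labiodental).
Changing only its place to labiodental gives [f] — the voiceless labiodental fricative.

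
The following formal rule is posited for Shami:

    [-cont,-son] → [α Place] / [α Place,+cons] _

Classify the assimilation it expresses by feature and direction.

progressive place assimilation

The shared variable α links the value of the place features (abbreviated [Place]) on the target to the same value on the neighbouring segment, so place is the feature that assimilates.
The conditioning segment sits to the left of the focus bar, meaning the trigger precedes the segment that changes — progressive assimilation.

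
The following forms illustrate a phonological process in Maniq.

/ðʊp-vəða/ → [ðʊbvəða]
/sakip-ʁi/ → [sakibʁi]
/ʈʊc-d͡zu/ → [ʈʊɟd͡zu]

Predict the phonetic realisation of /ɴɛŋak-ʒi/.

[ɴɛŋagʒi]

The data show regressive voicing assimilation: /p/ → [b] before /v/; /p/ → [b] before /ʁ/; /c/ → [ɟ] before /d͡z/. In each pair only voicing changes, matching the following consonant, while place and manner stay constant.
/k/ is a voiceless velar stop. The following trigger /ʒ/ is voiced, so /k/ must become voiced as well.
Changing only its voicing to voiced gives [g] — the voiced velar stop.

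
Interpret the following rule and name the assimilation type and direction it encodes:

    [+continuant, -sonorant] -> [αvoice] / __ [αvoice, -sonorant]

The shared variable α links the value of [voice] on the target to the same value on the neighbouring segment, so voicing is the feature that assimilates.
Since the environment is written after the underscore, the trigger follows the target; the direction is regressive.

regressive voicing assimilation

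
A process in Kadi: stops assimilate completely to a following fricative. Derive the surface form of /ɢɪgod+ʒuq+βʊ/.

/d/ is the segment targeted by the rule; it sits immediately before /ʒ/, so it assimilates completely and surfaces as [ʒ].
The same rule applies at the second boundary: /q/ → [β] next to /β/.

[ɢɪgoʒʒuββʊ]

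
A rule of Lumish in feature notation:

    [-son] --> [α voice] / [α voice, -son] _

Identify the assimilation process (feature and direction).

progressive voicing assimilation

The rule copies [voice] from the environment onto the target, so the assimilating feature is voicing.
The conditioning segment sits to the left of the focus bar, meaning the trigger precedes the segment that changes — progressive assimilation.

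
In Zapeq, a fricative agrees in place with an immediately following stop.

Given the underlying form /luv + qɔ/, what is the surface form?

/v/ is a voiced labiodental fricative. The following trigger /q/ is uvular, so /v/ must become uvular as well.
Changing only its place to uvular gives [ʁ] — the voiced uvular fricative.

[luʁqɔ]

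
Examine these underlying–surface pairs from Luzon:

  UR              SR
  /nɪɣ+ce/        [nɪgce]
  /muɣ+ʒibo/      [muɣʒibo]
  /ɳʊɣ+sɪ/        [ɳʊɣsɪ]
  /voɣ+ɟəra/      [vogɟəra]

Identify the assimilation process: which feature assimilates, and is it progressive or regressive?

regressive manner assimilation

Comparing underlying and surface forms, /ɣ/ → [g] is the alternation; the neighbouring /c/ is constant.
/ɣ/ is a fricative while /c/ is a stop; the output [g] is a stop, matching the trigger — so the feature that spreads is manner.
Place and voice are unchanged, so the assimilation is partial, not total.
Checking the remaining alternation: /ɣ/ → [g] before /ɟ/ (fricative → stop, matching a stop) — only manner changes, and always toward the following segment.
No alternation appears in [muɣʒibo], [ɳʊɣsɪ]: there the adjacent consonants already agree in manner (/ɣ/ and /ʒ/ are both fricatives; /ɣ/ and /s/ are both fricatives), so these forms are consistent with the same rule.
The trigger is the following segment, so the direction is regressive (anticipatory).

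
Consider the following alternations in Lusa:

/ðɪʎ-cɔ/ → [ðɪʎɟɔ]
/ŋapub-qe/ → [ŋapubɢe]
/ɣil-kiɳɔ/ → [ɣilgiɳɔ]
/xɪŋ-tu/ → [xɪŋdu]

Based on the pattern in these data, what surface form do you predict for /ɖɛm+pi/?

The data show progressive voicing assimilation: /c/ → [ɟ] after /ʎ/; /q/ → [ɢ] after /b/; /k/ → [g] after /l/; /t/ → [d] after /ŋ/. In each pair only voicing changes, matching the preceding consonant, while place and manner stay constant.
The rule targets /p/ (voiceless bilabial stop), which sits after the trigger /m/ (voiced).
A voiced bilabial stop is [b], so the surface segment is [b].

[ɖɛmbi]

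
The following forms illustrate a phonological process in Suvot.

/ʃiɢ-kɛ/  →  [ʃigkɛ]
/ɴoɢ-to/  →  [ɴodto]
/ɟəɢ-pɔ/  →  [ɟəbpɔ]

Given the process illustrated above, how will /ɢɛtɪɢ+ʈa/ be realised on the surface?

The data show regressive place assimilation: /ɢ/ → [g] before /k/; /ɢ/ → [d] before /t/; /ɢ/ → [b] before /p/. In each pair only place changes, matching the following consonant, while manner and voice stay constant.
The rule targets /ɢ/ (voiced uvular stop), which sits before the trigger /ʈ/ (retroflex).
The voiced retroflex stop is [ɖ], so /ɢ/ → [ɖ].

[ɢɛtɪɖʈa]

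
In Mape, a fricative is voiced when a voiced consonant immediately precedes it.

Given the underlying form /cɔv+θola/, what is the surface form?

[cɔvðola]

/θ/ is a voiceless dental fricative. The preceding trigger /v/ is voiced, so /θ/ must become voiced as well.
The voiced dental fricative is [ð], so /θ/ → [ð].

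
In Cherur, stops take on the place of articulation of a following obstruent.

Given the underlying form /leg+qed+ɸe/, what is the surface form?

[leɢqebɸe]

The rule targets /g/ (voiced velar stop), which sits before the trigger /q/ (uvular).
The voiced uvular stop is [ɢ], so /g/ → [ɢ].
At the second juncture, /d/ likewise becomes [b] adjacent to /ɸ/.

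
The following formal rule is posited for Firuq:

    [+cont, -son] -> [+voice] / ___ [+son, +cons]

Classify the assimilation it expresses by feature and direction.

The structural change is [+voice], and the conditioning segment [+son, +cons] (a sonorant consonant) is itself voiced, so the target comes to share the voicing of its neighbour — voicing assimilation.
Since the environment is written after the underscore, the trigger follows the target; the direction is regressive.

regressive voicing assimilation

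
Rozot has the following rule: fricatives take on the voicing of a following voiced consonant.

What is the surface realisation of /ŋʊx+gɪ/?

The rule targets /x/ (voiceless velar fricative), which sits before the trigger /g/ (voiced).
The voiced velar fricative is [ɣ], so /x/ → [ɣ].

[ŋʊɣgɪ]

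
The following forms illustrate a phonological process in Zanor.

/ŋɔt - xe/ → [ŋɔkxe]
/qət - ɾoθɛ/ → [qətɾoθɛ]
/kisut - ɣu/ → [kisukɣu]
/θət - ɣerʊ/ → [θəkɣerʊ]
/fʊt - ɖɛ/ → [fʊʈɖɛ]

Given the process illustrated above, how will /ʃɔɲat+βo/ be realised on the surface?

[ʃɔɲapβo]

The data show regressive place assimilation: /t/ → [k] before /x/; /t/ → [k] before /ɣ/; /t/ → [ʈ] before /ɖ/. In each pair only place changes, matching the following consonant, while manner and voice stay constant.
No alternation appears in [qətɾoθɛ]: there the adjacent consonants already agree in place (/t/ and /ɾ/ are both alveolar), so this form is consistent with the same rule.
The rule targets /t/ (voiceless alveolar stop), which sits before the trigger /β/ (bilabial).
A voiceless bilabial stop is [p], so the surface segment is [p].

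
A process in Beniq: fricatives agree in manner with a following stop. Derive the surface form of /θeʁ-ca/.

[θeɢca]

The rule targets /ʁ/ (voiced uvular fricative), which sits before the trigger /c/ (stop).
A voiced uvular stop is [ɢ], so the surface segment is [ɢ].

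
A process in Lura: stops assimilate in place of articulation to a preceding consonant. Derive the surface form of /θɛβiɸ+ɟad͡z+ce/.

/ɟ/ is a voiced palatal stop. The preceding trigger /ɸ/ is bilabial, so /ɟ/ must become bilabial as well.
Changing only its place to bilabial gives [b] — the voiced bilabial stop.
The same rule applies at the second boundary: /c/ → [t] next to /d͡z/.

[θɛβiɸbad͡zte]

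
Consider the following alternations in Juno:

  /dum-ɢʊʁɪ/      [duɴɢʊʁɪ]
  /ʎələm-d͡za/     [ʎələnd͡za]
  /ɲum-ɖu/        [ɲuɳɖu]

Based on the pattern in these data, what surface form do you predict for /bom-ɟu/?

[boɲɟu]

The data show regressive place assimilation: /m/ → [ɴ] before /ɢ/; /m/ → [n] before /d͡z/; /m/ → [ɳ] before /ɖ/. In each pair only place changes, matching the following consonant, while manner and voice stay constant.
/m/ is a voiced bilabial nasal. The following trigger /ɟ/ is palatal, so /m/ must become palatal as well.
A voiced palatal nasal is [ɲ], so the surface segment is [ɲ].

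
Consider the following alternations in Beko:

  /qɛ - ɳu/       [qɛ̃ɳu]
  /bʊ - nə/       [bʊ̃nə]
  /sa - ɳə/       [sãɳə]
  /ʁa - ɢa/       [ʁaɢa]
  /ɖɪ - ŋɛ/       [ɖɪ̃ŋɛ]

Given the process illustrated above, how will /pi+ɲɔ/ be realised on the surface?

The data show regressive nasality assimilation (vowel nasalisation): /ɛ/ → [ɛ̃] before /ɳ/; /ʊ/ → [ʊ̃] before /n/; /a/ → [ã] before /ɳ/; /ɪ/ → [ɪ̃] before /ŋ/ — a vowel is nasalised by an immediately following nasal consonant.
No change occurs in [ʁaɢa] because the vowel at the boundary is adjacent to an oral consonant, not a nasal (/a/ next to /ɢ/).
The vowel /i/ is adjacent to the following nasal /ɲ/, so it acquires [+nasal] and surfaces as [ĩ].

[pĩɲɔ]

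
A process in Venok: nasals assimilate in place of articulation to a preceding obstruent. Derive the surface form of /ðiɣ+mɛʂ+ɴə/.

The rule targets /m/ (voiced bilabial nasal), which sits after the trigger /ɣ/ (velar).
A voiced velar nasal is [ŋ], so the surface segment is [ŋ].
At the second juncture, /ɴ/ likewise becomes [ɳ] adjacent to /ʂ/.

[ðiɣŋɛʂɳə]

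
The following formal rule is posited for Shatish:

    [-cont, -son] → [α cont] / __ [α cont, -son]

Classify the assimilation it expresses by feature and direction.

The rule copies [cont] (continuancy) from the environment onto the target stops; since [±cont] encodes the stop/fricative manner contrast, the assimilating dimension is manner.
The conditioning segment sits to the right of the focus bar, meaning the trigger follows the segment that changes — regressive assimilation.

regressive manner assimilation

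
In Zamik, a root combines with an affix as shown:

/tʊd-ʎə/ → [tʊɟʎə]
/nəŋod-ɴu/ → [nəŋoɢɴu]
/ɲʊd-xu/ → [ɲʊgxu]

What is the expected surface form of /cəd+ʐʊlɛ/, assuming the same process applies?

The data show regressive place assimilation: /d/ → [ɟ] before /ʎ/; /d/ → [ɢ] before /ɴ/; /d/ → [g] before /x/. In each pair only place changes, matching the following consonant, while manner and voice stay constant.
The rule targets /d/ (voiced alveolar stop), which sits before the trigger /ʐ/ (retroflex).
A voiced retroflex stop is [ɖ], so the surface segment is [ɖ].

[cəɖʐʊlɛ]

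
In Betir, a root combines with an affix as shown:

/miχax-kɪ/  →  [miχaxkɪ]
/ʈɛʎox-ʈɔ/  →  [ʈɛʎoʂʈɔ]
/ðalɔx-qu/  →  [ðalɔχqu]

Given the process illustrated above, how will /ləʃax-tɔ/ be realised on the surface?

The data show regressive place assimilation: /x/ → [ʂ] before /ʈ/; /x/ → [χ] before /q/. In each pair only place changes, matching the following consonant, while manner and voice stay constant.
No alternation appears in [miχaxkɪ]: there the adjacent consonants already agree in place (/x/ and /k/ are both velar), so this form is consistent with the same rule.
/x/ is a voiceless velar fricative. The following trigger /t/ is alveolar, so /x/ must become alveolar as well.
A voiceless alveolar fricative is [s], so the surface segment is [s].

[ləʃastɔ]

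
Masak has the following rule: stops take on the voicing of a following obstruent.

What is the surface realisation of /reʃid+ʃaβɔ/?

/d/ is a voiced alveolar stop. The following trigger /ʃ/ is voiceless, so /d/ must become voiceless as well.
Changing only its voicing to voiceless gives [t] — the voiceless alveolar stop.

[reʃitʃaβɔ]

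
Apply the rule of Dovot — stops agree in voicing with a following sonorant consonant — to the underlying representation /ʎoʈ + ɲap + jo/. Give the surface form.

The rule targets /ʈ/ (voiceless retroflex stop), which sits before the trigger /ɲ/ (voiced).
Changing only its voicing to voiced gives [ɖ] — the voiced retroflex stop.
The same rule applies at the second boundary: /p/ → [b] next to /j/.

[ʎoɖɲabjo]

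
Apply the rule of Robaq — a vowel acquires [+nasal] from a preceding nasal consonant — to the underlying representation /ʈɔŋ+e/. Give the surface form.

/e/ sits next to the nasal /ŋ/ and is therefore nasalised to [ẽ].

[ʈɔŋẽ]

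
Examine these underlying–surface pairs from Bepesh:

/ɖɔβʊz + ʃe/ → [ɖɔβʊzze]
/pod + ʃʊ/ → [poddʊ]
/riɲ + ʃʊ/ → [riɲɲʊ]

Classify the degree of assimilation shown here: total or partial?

Underlying /ʃ/ is realised as [z] next to /z/; /z/ itself does not change.
The output [z] is identical to the trigger /z/ — every feature (place, manner, voicing) has been copied — so this is total assimilation.
The other forms behave the same way: /ʃ/ → [d] after /d/; /ʃ/ → [ɲ] after /ɲ/ — in each case the output is a copy of the preceding consonant.

total assimilation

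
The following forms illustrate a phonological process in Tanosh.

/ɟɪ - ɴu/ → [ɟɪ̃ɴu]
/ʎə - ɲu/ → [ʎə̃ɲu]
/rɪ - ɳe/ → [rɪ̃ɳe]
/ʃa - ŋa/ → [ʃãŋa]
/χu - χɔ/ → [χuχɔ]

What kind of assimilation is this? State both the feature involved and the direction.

regressive nasality assimilation (vowel nasalisation)

The vowel /ɪ/ surfaces as nasalised [ɪ̃] next to the following nasal /ɴ/ — it has acquired the [+nasal] feature of its neighbour.
The other forms show the same pattern: /ə/ → [ə̃] before /ɲ/; /ɪ/ → [ɪ̃] before /ɳ/; /a/ → [ã] before /ŋ/ — each time a vowel is nasalised next to a following nasal.
No change occurs in [χuχɔ] because the vowel at the boundary is adjacent to an oral consonant, not a nasal (/u/ next to /χ/).
Because the conditioning nasal is to the right of the vowel that changes, the process is regressive (anticipatory).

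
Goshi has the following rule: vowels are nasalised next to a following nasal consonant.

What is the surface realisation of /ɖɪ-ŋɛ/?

[ɖɪ̃ŋɛ]

The vowel /ɪ/ is adjacent to the following nasal /ŋ/, so it acquires [+nasal] and surfaces as [ɪ̃].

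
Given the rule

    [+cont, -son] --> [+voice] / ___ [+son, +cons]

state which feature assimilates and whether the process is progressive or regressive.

regressive voicing assimilation

The structural change is [+voice], and the conditioning segment [+son, +cons] (a sonorant consonant) is itself voiced, so the target comes to share the voicing of its neighbour — voicing assimilation.
Since the environment is written after the underscore, the trigger follows the target; the direction is regressive.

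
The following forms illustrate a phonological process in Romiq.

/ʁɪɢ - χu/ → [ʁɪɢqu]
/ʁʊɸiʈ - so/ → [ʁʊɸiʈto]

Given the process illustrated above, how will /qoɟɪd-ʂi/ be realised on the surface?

[qoɟɪdʈi]

The data show progressive manner assimilation: /χ/ → [q] after /ɢ/; /s/ → [t] after /ʈ/. In each pair only manner changes, matching the preceding consonant, while place and voice stay constant.
The rule targets /ʂ/ (voiceless retroflex fricative), which sits after the trigger /d/ (stop).
A voiceless retroflex stop is [ʈ], so the surface segment is [ʈ].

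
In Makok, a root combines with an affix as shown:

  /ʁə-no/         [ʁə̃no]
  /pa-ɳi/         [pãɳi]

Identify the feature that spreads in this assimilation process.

nasality

The vowel /ə/ surfaces as nasalised [ə̃] next to the following nasal /n/ — it has acquired the [+nasal] feature of its neighbour.
The other form shows the same pattern: /a/ → [ã] before /ɳ/ — each time a vowel is nasalised next to a following nasal.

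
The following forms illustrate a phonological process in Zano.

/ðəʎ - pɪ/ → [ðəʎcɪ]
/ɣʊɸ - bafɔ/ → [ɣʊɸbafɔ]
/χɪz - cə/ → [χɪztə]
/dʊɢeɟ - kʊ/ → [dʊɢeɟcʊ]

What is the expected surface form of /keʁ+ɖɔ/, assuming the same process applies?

The data show progressive place assimilation: /p/ → [c] after /ʎ/; /c/ → [t] after /z/; /k/ → [c] after /ɟ/. In each pair only place changes, matching the preceding consonant, while manner and voice stay constant.
No alternation appears in [ɣʊɸbafɔ]: there the adjacent consonants already agree in place (/b/ and /ɸ/ are both bilabial), so this form is consistent with the same rule.
The rule targets /ɖ/ (voiced retroflex stop), which sits after the trigger /ʁ/ (uvular).
A voiced uvular stop is [ɢ], so the surface segment is [ɢ].

[keʁɢɔ]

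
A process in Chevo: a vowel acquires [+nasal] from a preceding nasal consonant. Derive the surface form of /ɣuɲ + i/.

The vowel /i/ is adjacent to the preceding nasal /ɲ/, so it acquires [+nasal] and surfaces as [ĩ].

[ɣuɲĩ]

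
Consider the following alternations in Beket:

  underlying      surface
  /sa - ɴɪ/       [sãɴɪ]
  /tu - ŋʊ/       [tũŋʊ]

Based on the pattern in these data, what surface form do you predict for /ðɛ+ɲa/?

The data show regressive nasality assimilation (vowel nasalisation): /a/ → [ã] before /ɴ/; /u/ → [ũ] before /ŋ/ — a vowel is nasalised by an immediately following nasal consonant.
/ɛ/ sits next to the nasal /ɲ/ and is therefore nasalised to [ɛ̃].

[ðɛ̃ɲa]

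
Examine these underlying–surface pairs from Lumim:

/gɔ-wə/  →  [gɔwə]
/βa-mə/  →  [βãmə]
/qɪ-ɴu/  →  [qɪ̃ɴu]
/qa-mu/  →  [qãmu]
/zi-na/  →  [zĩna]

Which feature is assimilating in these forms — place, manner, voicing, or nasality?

nasality

The vowel /a/ surfaces as nasalised [ã] next to the following nasal /m/ — it has acquired the [+nasal] feature of its neighbour.
The other forms show the same pattern: /ɪ/ → [ɪ̃] before /ɴ/; /i/ → [ĩ] before /n/ — each time a vowel is nasalised next to a following nasal.
No change occurs in [gɔwə] because the vowel at the boundary is adjacent to an oral consonant, not a nasal (/ɔ/ next to /w/).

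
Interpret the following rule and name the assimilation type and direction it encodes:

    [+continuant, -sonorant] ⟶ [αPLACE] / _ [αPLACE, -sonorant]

regressive place assimilation

The rule copies the place features (abbreviated [PLACE]) from the environment onto the target, so the assimilating feature is place.
Since the environment is written after the underscore, the trigger follows the target; the direction is regressive.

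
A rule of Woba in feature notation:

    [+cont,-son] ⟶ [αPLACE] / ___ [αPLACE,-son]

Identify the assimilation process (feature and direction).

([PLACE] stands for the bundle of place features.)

The rule copies the place features (abbreviated [PLACE]) from the environment onto the target, so the assimilating feature is place.
Since the environment is written after the underscore, the trigger follows the target; the direction is regressive.

regressive place assimilation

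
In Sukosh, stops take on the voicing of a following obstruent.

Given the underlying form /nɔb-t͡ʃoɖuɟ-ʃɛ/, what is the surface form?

The rule targets /b/ (voiced bilabial stop), which sits before the trigger /t͡ʃ/ (voiceless).
The voiceless bilabial stop is [p], so /b/ → [p].
The same rule applies at the second boundary: /ɟ/ → [c] next to /ʃ/.

[nɔpt͡ʃoɖucʃɛ]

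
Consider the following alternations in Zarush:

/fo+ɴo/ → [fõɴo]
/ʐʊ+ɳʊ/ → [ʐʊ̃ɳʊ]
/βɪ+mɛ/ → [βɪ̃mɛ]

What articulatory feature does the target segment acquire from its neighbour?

nasality

The vowel /o/ surfaces as nasalised [õ] next to the following nasal /ɴ/ — it has acquired the [+nasal] feature of its neighbour.
Likewise in the remaining data: /ʊ/ → [ʊ̃] before /ɳ/; /ɪ/ → [ɪ̃] before /m/ — each time a vowel is nasalised next to a following nasal.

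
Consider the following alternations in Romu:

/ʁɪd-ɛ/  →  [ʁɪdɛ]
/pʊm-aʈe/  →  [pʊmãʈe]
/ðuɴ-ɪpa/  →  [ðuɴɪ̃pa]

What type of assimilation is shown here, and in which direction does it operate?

progressive nasality assimilation (vowel nasalisation)

The vowel /a/ surfaces as nasalised [ã] next to the preceding nasal /m/ — it has acquired the [+nasal] feature of its neighbour.
Likewise in the remaining data: /ɪ/ → [ɪ̃] after /ɴ/ — each time a vowel is nasalised next to a preceding nasal.
No change occurs in [ʁɪdɛ] because the vowel at the boundary is adjacent to an oral consonant, not a nasal (/ɛ/ next to /d/).
Because the conditioning nasal is to the left of the vowel that changes, the process is progressive (perseverative).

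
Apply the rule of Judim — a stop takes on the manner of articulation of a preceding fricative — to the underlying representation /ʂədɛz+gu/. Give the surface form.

[ʂədɛzɣu]

/g/ is a voiced velar stop. The preceding trigger /z/ is a fricative, so /g/ must become a fricative as well.
Changing only its manner to fricative gives [ɣ] — the voiced velar fricative.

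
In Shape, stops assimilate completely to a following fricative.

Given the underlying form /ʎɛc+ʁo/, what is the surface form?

/c/ is the segment targeted by the rule; it sits immediately before /ʁ/, so it assimilates completely and surfaces as [ʁ].

[ʎɛʁʁo]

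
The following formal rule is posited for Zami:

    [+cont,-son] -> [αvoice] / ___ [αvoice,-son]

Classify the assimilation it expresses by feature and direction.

regressive voicing assimilation

The shared variable α links the value of [voice] on the target to the same value on the neighbouring segment, so voicing is the feature that assimilates.
Since the environment is written after the underscore, the trigger follows the target; the direction is regressive.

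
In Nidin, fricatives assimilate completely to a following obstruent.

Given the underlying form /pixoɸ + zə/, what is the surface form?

/ɸ/ is the segment targeted by the rule; it sits immediately before /z/, so it assimilates completely and surfaces as [z].

[pixozzə]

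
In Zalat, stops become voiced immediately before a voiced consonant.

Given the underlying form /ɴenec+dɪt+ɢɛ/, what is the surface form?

[ɴeneɟdɪdɢɛ]

/c/ is a voiceless palatal stop. The following trigger /d/ is voiced, so /c/ must become voiced as well.
The voiced palatal stop is [ɟ], so /c/ → [ɟ].
At the second juncture, /t/ likewise becomes [d] adjacent to /ɢ/.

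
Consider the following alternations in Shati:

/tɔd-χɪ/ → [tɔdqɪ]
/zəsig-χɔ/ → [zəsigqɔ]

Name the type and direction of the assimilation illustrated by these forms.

Underlying /χ/ is realised as [q] next to /d/; /d/ itself does not change.
/χ/ is a fricative while /d/ is a stop; the output [q] is a stop, matching the trigger — so the feature that spreads is manner.
Place and voice are unchanged, so the assimilation is partial, not total.
The same holds elsewhere in the data: /χ/ → [q] after /g/ (fricative → stop, matching a stop) — only manner changes, and always toward the preceding segment.
Since the segment that changes follows the conditioning segment, the assimilation is progressive.

progressive manner assimilation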